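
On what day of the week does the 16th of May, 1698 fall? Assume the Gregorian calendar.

Friday

Doomsday rule: the anchor day for the 1600s is Tuesday. For year 98: 98÷12 = 8 r 2, and 2÷4 = 0, so 8+2+0 = 10.
Tuesday + 10 ≡ Friday — that's 1698's doomsday.
In May the doomsday date is May 9.
May 16 is 7 days after May 9; 7 mod 7 = 0, so Friday + 0 = Friday.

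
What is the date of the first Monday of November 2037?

November 1, 2037 is a Sunday.
The first Monday is therefore November 2 (1 days later).

November 2, 2037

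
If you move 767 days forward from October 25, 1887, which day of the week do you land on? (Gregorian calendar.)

First find the weekday of Oct 25, 1887. Doomsday rule: the anchor day for the 1800s is Friday. For year 87: 87÷12 = 7 r 3, and 3÷4 = 0, so 7+3+0 = 10.
Friday + 10 ≡ Monday — that's 1887's doomsday.
In October the doomsday date is Oct 10.
Oct 25 is 15 days after Oct 10; 15 mod 7 = 1, so Monday + 1 = Tuesday.
767 mod 7 = 4, so 767 days after a Tuesday is Tuesday + 4 = Saturday.

Saturday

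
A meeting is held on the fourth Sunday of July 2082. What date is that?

July 26, 2082

July 1, 2082 is a Wednesday.
The first Sunday is therefore July 5 (4 days later).
The fourth Sunday is 5 + 3×7 = July 26.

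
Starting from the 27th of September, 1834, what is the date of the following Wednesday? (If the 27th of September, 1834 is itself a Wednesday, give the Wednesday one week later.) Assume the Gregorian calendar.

October 1, 1834

Sep 27, 1834 is a Saturday.
From Saturday to the next Wednesday is 4 days.
Sep 27, 1834 + 4 = Oct 1, 1834.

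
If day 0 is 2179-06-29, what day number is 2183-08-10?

1503

Jun 29, 2179 → Jun 29, 2180: 366 days (Feb 29, 2180 is in that span).
Jun 29, 2180 → Jun 29, 2181: 365 days.
Jun 29, 2181 → Jun 29, 2182: 365 days.
Jun 29, 2182 → Jun 29, 2183: 365 days.
Jun 29, 2183 → Jul 29, 2183: 30 days (June has 30).
Jul 29, 2183 → Aug 10, 2183: 12 days.
Total: 1503 days.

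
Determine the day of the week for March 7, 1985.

January 1, 1985 is a Tuesday.
Jan 1, 1985 → Feb 1, 1985: 31 days (January has 31).
Feb 1, 1985 → Mar 1, 1985: 28 days (February has 28).
Mar 1, 1985 → Mar 7, 1985: 6 days.
Total: 65 days.
65 mod 7 = 2, so Tuesday + 2 = Thursday.

Thursday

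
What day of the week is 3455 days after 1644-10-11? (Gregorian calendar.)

Oct 11, 1644 is a Tuesday.
3455 mod 7 = 4, so 3455 days after a Tuesday is Tuesday + 4 = Saturday.

Saturday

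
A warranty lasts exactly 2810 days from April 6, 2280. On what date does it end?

+365 (one year) → Apr 6, 2281 (2445 left).
+365 (one year) → Apr 6, 2282 (2080 left).
+365 (one year) → Apr 6, 2283 (1715 left).
+366 (one year; includes Feb 29, 2284) → Apr 6, 2284 (1349 left).
+365 (one year) → Apr 6, 2285 (984 left).
+365 (one year) → Apr 6, 2286 (619 left).
+365 (one year) → Apr 6, 2287 (254 left).
Apr has 30 days: +25 → May 1, 2287 (229 left).
May has 31 days: +31 → Jun 1, 2287 (198 left).
Jun has 30 days: +30 → Jul 1, 2287 (168 left).
Jul has 31 days: +31 → Aug 1, 2287 (137 left).
Aug has 31 days: +31 → Sep 1, 2287 (106 left).
Sep has 30 days: +30 → Oct 1, 2287 (76 left).
Oct has 31 days: +31 → Nov 1, 2287 (45 left).
Nov has 30 days: +30 → Dec 1, 2287 (15 left).
+15 → Dec 16, 2287.

December 16, 2287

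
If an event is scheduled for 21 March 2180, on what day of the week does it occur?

Tuesday

Doomsday rule: the anchor day for the 2100s is Sunday. For year 80: 80÷12 = 6 r 8, and 8÷4 = 2, so 6+8+2 = 16.
Sunday + 16 ≡ Tuesday — that's 2180's doomsday.
In March the doomsday date is Mar 14.
Mar 21 is 7 days after Mar 14; 7 mod 7 = 0, so Tuesday + 0 = Tuesday.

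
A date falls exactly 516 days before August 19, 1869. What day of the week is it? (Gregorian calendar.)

Aug 19, 1869 is a Thursday.
516 mod 7 = 5, so 516 days before a Thursday is Thursday − 5 = Saturday.

Saturday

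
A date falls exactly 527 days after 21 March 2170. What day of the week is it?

Mar 21, 2170 is a Wednesday.
527 mod 7 = 2, so 527 days after a Wednesday is Wednesday + 2 = Friday.

Friday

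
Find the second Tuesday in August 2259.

August 1, 2259 is a Monday.
The first Tuesday is therefore August 2 (1 days later).
The second Tuesday is 2 + 1×7 = August 9.

August 9, 2259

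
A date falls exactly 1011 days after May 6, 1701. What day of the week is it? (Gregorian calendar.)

Monday

First find the weekday of May 6, 1701. Doomsday rule: the anchor day for the 1700s is Sunday. For year 01: 1÷12 = 0 r 1, and 1÷4 = 0, so 0+1+0 = 1.
Sunday + 1 ≡ Monday — that's 1701's doomsday.
In May the doomsday date is May 9.
May 6 is 3 days before May 9; 3 mod 7 = 3, so Monday − 3 = Friday.
1011 mod 7 = 3, so 1011 days after a Friday is Friday + 3 = Monday.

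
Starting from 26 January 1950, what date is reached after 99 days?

May 5, 1950

Jan has 31 days: +6 → Feb 1, 1950 (93 left).
Feb has 28 days: +28 → Mar 1, 1950 (65 left).
Mar has 31 days: +31 → Apr 1, 1950 (34 left).
Apr has 30 days: +30 → May 1, 1950 (4 left).
+4 → May 5, 1950.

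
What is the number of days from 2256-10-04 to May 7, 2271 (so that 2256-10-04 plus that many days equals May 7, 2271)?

Oct 4, 2256 → Oct 4, 2257: 365 days.
Oct 4, 2257 → Oct 4, 2258: 365 days.
Oct 4, 2258 → Oct 4, 2259: 365 days.
Oct 4, 2259 → Oct 4, 2260: 366 days (Feb 29, 2260 is in that span).
Oct 4, 2260 → Oct 4, 2261: 365 days.
Oct 4, 2261 → Oct 4, 2262: 365 days.
Oct 4, 2262 → Oct 4, 2263: 365 days.
Oct 4, 2263 → Oct 4, 2264: 366 days (Feb 29, 2264 is in that span).
Oct 4, 2264 → Oct 4, 2265: 365 days.
Oct 4, 2265 → Oct 4, 2266: 365 days.
Oct 4, 2266 → Oct 4, 2267: 365 days.
Oct 4, 2267 → Oct 4, 2268: 366 days (Feb 29, 2268 is in that span).
Oct 4, 2268 → Oct 4, 2269: 365 days.
Oct 4, 2269 → Oct 4, 2270: 365 days.
Oct 4, 2270 → Nov 4, 2270: 31 days (October has 31).
Nov 4, 2270 → Dec 4, 2270: 30 days (November has 30).
Dec 4, 2270 → Jan 4, 2271: 31 days (December has 31).
Jan 4, 2271 → Feb 4, 2271: 31 days (January has 31).
Feb 4, 2271 → Mar 4, 2271: 28 days (February has 28).
Mar 4, 2271 → Apr 4, 2271: 31 days (March has 31).
Apr 4, 2271 → May 4, 2271: 30 days (April has 30).
May 4, 2271 → May 7, 2271: 3 days.
Total: 5328 days.

5328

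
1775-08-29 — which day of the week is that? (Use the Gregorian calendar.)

Tuesday

Doomsday rule: the anchor day for the 1700s is Sunday. For year 75: 75÷12 = 6 r 3, and 3÷4 = 0, so 6+3+0 = 9.
Sunday + 9 ≡ Tuesday — that's 1775's doomsday.
In August the doomsday date is Aug 8.
Aug 29 is 21 days after Aug 8; 21 mod 7 = 0, so Tuesday + 0 = Tuesday.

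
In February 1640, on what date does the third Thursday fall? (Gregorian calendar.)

February 16, 1640

February 1, 1640 is a Wednesday.
The first Thursday is therefore February 2 (1 days later).
The third Thursday is 2 + 2×7 = February 16.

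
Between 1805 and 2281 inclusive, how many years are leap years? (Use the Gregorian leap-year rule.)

116

Multiples of 4 in [1805,2281]: 119.
Of those, multiples of 100: 4 (not leap unless ÷400).
Multiples of 400: 1.
Leap years = 119 − 4 + 1 = 116.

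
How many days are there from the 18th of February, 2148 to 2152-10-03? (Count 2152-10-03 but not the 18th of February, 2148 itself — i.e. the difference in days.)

1689

Feb 18, 2148 → Feb 18, 2149: 366 days (Feb 29, 2148 is in that span).
Feb 18, 2149 → Feb 18, 2150: 365 days.
Feb 18, 2150 → Feb 18, 2151: 365 days.
Feb 18, 2151 → Feb 18, 2152: 365 days.
Feb 18, 2152 → Mar 18, 2152: 29 days (February has 29).
Mar 18, 2152 → Apr 18, 2152: 31 days (March has 31).
Apr 18, 2152 → May 18, 2152: 30 days (April has 30).
May 18, 2152 → Jun 18, 2152: 31 days (May has 31).
Jun 18, 2152 → Jul 18, 2152: 30 days (June has 30).
Jul 18, 2152 → Aug 18, 2152: 31 days (July has 31).
Aug 18, 2152 → Sep 18, 2152: 31 days (August has 31).
Sep 18, 2152 → Oct 3, 2152: 15 days.
Total: 1689 days.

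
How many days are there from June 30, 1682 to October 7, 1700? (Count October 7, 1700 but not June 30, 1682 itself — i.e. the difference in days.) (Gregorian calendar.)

6673

Jun 30, 1682 → Jun 30, 1683: 365 days.
Jun 30, 1683 → Jun 30, 1684: 366 days (Feb 29, 1684 is in that span).
Jun 30, 1684 → Jun 30, 1685: 365 days.
Jun 30, 1685 → Jun 30, 1686: 365 days.
Jun 30, 1686 → Jun 30, 1687: 365 days.
Jun 30, 1687 → Jun 30, 1688: 366 days (Feb 29, 1688 is in that span).
Jun 30, 1688 → Jun 30, 1689: 365 days.
Jun 30, 1689 → Jun 30, 1690: 365 days.
Jun 30, 1690 → Jun 30, 1691: 365 days.
Jun 30, 1691 → Jun 30, 1692: 366 days (Feb 29, 1692 is in that span).
Jun 30, 1692 → Jun 30, 1693: 365 days.
Jun 30, 1693 → Jun 30, 1694: 365 days.
Jun 30, 1694 → Jun 30, 1695: 365 days.
Jun 30, 1695 → Jun 30, 1696: 366 days (Feb 29, 1696 is in that span).
Jun 30, 1696 → Jun 30, 1697: 365 days.
Jun 30, 1697 → Jun 30, 1698: 365 days.
Jun 30, 1698 → Jun 30, 1699: 365 days.
Jun 30, 1699 → Jun 30, 1700: 365 days.
Jun 30, 1700 → Jul 30, 1700: 30 days (June has 30).
Jul 30, 1700 → Aug 30, 1700: 31 days (July has 31).
Aug 30, 1700 → Sep 30, 1700: 31 days (August has 31).
Sep 30, 1700 → Oct 7, 1700: 7 days.
Total: 6673 days.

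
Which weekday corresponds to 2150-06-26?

Doomsday rule: the anchor day for the 2100s is Sunday. For year 50: 50÷12 = 4 r 2, and 2÷4 = 0, so 4+2+0 = 6.
Sunday + 6 ≡ Saturday — that's 2150's doomsday.
In June the doomsday date is Jun 6.
Jun 26 is 20 days after Jun 6; 20 mod 7 = 6, so Saturday + 6 = Friday.

Friday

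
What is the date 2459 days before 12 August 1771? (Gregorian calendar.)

−365 (one year) → Aug 12, 1770 (2094 left).
−365 (one year) → Aug 12, 1769 (1729 left).
−365 (one year) → Aug 12, 1768 (1364 left).
−366 (one year; includes Feb 29, 1768) → Aug 12, 1767 (998 left).
−365 (one year) → Aug 12, 1766 (633 left).
−365 (one year) → Aug 12, 1765 (268 left).
−12 → Jul 31, 1765 (end of Jul, 31 days; 256 left).
−31 → Jun 30, 1765 (end of Jun, 30 days; 225 left).
−30 → May 31, 1765 (end of May, 31 days; 195 left).
−31 → Apr 30, 1765 (end of Apr, 30 days; 164 left).
−30 → Mar 31, 1765 (end of Mar, 31 days; 134 left).
−31 → Feb 28, 1765 (end of Feb, 28 days; 103 left).
−28 → Jan 31, 1765 (end of Jan, 31 days; 75 left).
−31 → Dec 31, 1764 (end of Dec, 31 days; 44 left).
−31 → Nov 30, 1764 (end of Nov, 30 days; 13 left).
−13 → Nov 17, 1764.

November 17, 1764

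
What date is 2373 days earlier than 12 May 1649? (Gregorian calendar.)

−365 (one year) → May 12, 1648 (2008 left).
−366 (one year; includes Feb 29, 1648) → May 12, 1647 (1642 left).
−365 (one year) → May 12, 1646 (1277 left).
−365 (one year) → May 12, 1645 (912 left).
−365 (one year) → May 12, 1644 (547 left).
−366 (one year; includes Feb 29, 1644) → May 12, 1643 (181 left).
−12 → Apr 30, 1643 (end of Apr, 30 days; 169 left).
−30 → Mar 31, 1643 (end of Mar, 31 days; 139 left).
−31 → Feb 28, 1643 (end of Feb, 28 days; 108 left).
−28 → Jan 31, 1643 (end of Jan, 31 days; 80 left).
−31 → Dec 31, 1642 (end of Dec, 31 days; 49 left).
−31 → Nov 30, 1642 (end of Nov, 30 days; 18 left).
−18 → Nov 12, 1642.

November 12, 1642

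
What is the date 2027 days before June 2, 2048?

November 14, 2042

−366 (one year; includes Feb 29, 2048) → Jun 2, 2047 (1661 left).
−365 (one year) → Jun 2, 2046 (1296 left).
−365 (one year) → Jun 2, 2045 (931 left).
−365 (one year) → Jun 2, 2044 (566 left).
−366 (one year; includes Feb 29, 2044) → Jun 2, 2043 (200 left).
−2 → May 31, 2043 (end of May, 31 days; 198 left).
−31 → Apr 30, 2043 (end of Apr, 30 days; 167 left).
−30 → Mar 31, 2043 (end of Mar, 31 days; 137 left).
−31 → Feb 28, 2043 (end of Feb, 28 days; 106 left).
−28 → Jan 31, 2043 (end of Jan, 31 days; 78 left).
−31 → Dec 31, 2042 (end of Dec, 31 days; 47 left).
−31 → Nov 30, 2042 (end of Nov, 30 days; 16 left).
−16 → Nov 14, 2042.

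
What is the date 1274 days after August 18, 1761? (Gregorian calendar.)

+365 (one year) → Aug 18, 1762 (909 left).
+365 (one year) → Aug 18, 1763 (544 left).
+366 (one year; includes Feb 29, 1764) → Aug 18, 1764 (178 left).
Aug has 31 days: +14 → Sep 1, 1764 (164 left).
Sep has 30 days: +30 → Oct 1, 1764 (134 left).
Oct has 31 days: +31 → Nov 1, 1764 (103 left).
Nov has 30 days: +30 → Dec 1, 1764 (73 left).
Dec has 31 days: +31 → Jan 1, 1765 (42 left).
Jan has 31 days: +31 → Feb 1, 1765 (11 left).
+11 → Feb 12, 1765.

February 12, 1765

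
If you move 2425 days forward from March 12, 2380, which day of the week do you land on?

Saturday

First find the weekday of Mar 12, 2380. Doomsday rule: the anchor day for the 2300s is Wednesday. For year 80: 80÷12 = 6 r 8, and 8÷4 = 2, so 6+8+2 = 16.
Wednesday + 16 ≡ Friday — that's 2380's doomsday.
In March the doomsday date is Mar 14.
Mar 12 is 2 days before Mar 14; 2 mod 7 = 2, so Friday − 2 = Wednesday.
2425 mod 7 = 3, so 2425 days after a Wednesday is Wednesday + 3 = Saturday.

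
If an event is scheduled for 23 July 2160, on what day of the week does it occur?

Doomsday rule: the anchor day for the 2100s is Sunday. For year 60: 60÷12 = 5 r 0, and 0÷4 = 0, so 5+0+0 = 5.
Sunday + 5 ≡ Friday — that's 2160's doomsday.
In July the doomsday date is Jul 11.
Jul 23 is 12 days after Jul 11; 12 mod 7 = 5, so Friday + 5 = Wednesday.

Wednesday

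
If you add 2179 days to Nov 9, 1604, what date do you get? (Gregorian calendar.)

+365 (one year) → Nov 9, 1605 (1814 left).
+365 (one year) → Nov 9, 1606 (1449 left).
+365 (one year) → Nov 9, 1607 (1084 left).
+366 (one year; includes Feb 29, 1608) → Nov 9, 1608 (718 left).
+365 (one year) → Nov 9, 1609 (353 left).
Nov has 30 days: +22 → Dec 1, 1609 (331 left).
Dec has 31 days: +31 → Jan 1, 1610 (300 left).
Jan has 31 days: +31 → Feb 1, 1610 (269 left).
Feb has 28 days: +28 → Mar 1, 1610 (241 left).
Mar has 31 days: +31 → Apr 1, 1610 (210 left).
Apr has 30 days: +30 → May 1, 1610 (180 left).
May has 31 days: +31 → Jun 1, 1610 (149 left).
Jun has 30 days: +30 → Jul 1, 1610 (119 left).
Jul has 31 days: +31 → Aug 1, 1610 (88 left).
Aug has 31 days: +31 → Sep 1, 1610 (57 left).
Sep has 30 days: +30 → Oct 1, 1610 (27 left).
+27 → Oct 28, 1610.

October 28, 1610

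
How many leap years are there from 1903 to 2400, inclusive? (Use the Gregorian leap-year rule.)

122

Multiples of 4 in [1903,2400]: 125.
Of those, multiples of 100: 5 (not leap unless ÷400).
Multiples of 400: 2.
Leap years = 125 − 5 + 2 = 122.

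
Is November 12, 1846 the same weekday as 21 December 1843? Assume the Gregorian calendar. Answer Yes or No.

From Dec 21, 1843 to Nov 12, 1846 is 1057 days.
1057 mod 7 = 0, so they are the same weekday.
(Dec 21, 1843 is a Thursday; Nov 12, 1846 is a Thursday.)

Yes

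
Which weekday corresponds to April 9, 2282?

Doomsday rule: the anchor day for the 2200s is Friday. For year 82: 82÷12 = 6 r 10, and 10÷4 = 2, so 6+10+2 = 18.
Friday + 18 ≡ Tuesday — that's 2282's doomsday.
In April the doomsday date is Apr 4.
Apr 9 is 5 days after Apr 4; 5 mod 7 = 5, so Tuesday + 5 = Sunday.

Sunday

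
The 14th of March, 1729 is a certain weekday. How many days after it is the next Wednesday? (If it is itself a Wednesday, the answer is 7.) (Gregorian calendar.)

Mar 14, 1729 is a Monday.
From Monday to the next Wednesday is 2 days.

2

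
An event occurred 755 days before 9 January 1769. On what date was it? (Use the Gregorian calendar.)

−366 (one year; includes Feb 29, 1768) → Jan 9, 1768 (389 left).
−9 → Dec 31, 1767 (end of Dec, 31 days; 380 left).
−31 → Nov 30, 1767 (end of Nov, 30 days; 349 left).
−30 → Oct 31, 1767 (end of Oct, 31 days; 319 left).
−31 → Sep 30, 1767 (end of Sep, 30 days; 288 left).
−30 → Aug 31, 1767 (end of Aug, 31 days; 258 left).
−31 → Jul 31, 1767 (end of Jul, 31 days; 227 left).
−31 → Jun 30, 1767 (end of Jun, 30 days; 196 left).
−30 → May 31, 1767 (end of May, 31 days; 166 left).
−31 → Apr 30, 1767 (end of Apr, 30 days; 135 left).
−30 → Mar 31, 1767 (end of Mar, 31 days; 105 left).
−31 → Feb 28, 1767 (end of Feb, 28 days; 74 left).
−28 → Jan 31, 1767 (end of Jan, 31 days; 46 left).
−31 → Dec 31, 1766 (end of Dec, 31 days; 15 left).
−15 → Dec 16, 1766.

December 16, 1766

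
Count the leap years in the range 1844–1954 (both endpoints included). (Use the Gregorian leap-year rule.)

27

Multiples of 4 in [1844,1954]: 28.
Of those, multiples of 100: 1 (not leap unless ÷400).
Multiples of 400: 0.
Leap years = 28 − 1 + 0 = 27.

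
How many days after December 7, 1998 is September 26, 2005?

2485

Dec 7, 1998 → Dec 7, 1999: 365 days.
Dec 7, 1999 → Dec 7, 2000: 366 days (Feb 29, 2000 is in that span).
Dec 7, 2000 → Dec 7, 2001: 365 days.
Dec 7, 2001 → Dec 7, 2002: 365 days.
Dec 7, 2002 → Dec 7, 2003: 365 days.
Dec 7, 2003 → Dec 7, 2004: 366 days (Feb 29, 2004 is in that span).
Dec 7, 2004 → Jan 7, 2005: 31 days (December has 31).
Jan 7, 2005 → Feb 7, 2005: 31 days (January has 31).
Feb 7, 2005 → Mar 7, 2005: 28 days (February has 28).
Mar 7, 2005 → Apr 7, 2005: 31 days (March has 31).
Apr 7, 2005 → May 7, 2005: 30 days (April has 30).
May 7, 2005 → Jun 7, 2005: 31 days (May has 31).
Jun 7, 2005 → Jul 7, 2005: 30 days (June has 30).
Jul 7, 2005 → Aug 7, 2005: 31 days (July has 31).
Aug 7, 2005 → Sep 7, 2005: 31 days (August has 31).
Sep 7, 2005 → Sep 26, 2005: 19 days.
Total: 2485 days.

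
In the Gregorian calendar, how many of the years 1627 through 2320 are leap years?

Multiples of 4 in [1627,2320]: 174.
Of those, multiples of 100: 7 (not leap unless ÷400).
Multiples of 400: 1.
Leap years = 174 − 7 + 1 = 168.

168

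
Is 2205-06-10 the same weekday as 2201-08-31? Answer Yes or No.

Yes

From Aug 31, 2201 to Jun 10, 2205 is 1379 days.
1379 mod 7 = 0, so they are the same weekday.
(Aug 31, 2201 is a Monday; Jun 10, 2205 is a Monday.)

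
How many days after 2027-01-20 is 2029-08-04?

Jan 20, 2027 → Jan 20, 2028: 365 days.
Jan 20, 2028 → Jan 20, 2029: 366 days (Feb 29, 2028 is in that span).
Jan 20, 2029 → Feb 20, 2029: 31 days (January has 31).
Feb 20, 2029 → Mar 20, 2029: 28 days (February has 28).
Mar 20, 2029 → Apr 20, 2029: 31 days (March has 31).
Apr 20, 2029 → May 20, 2029: 30 days (April has 30).
May 20, 2029 → Jun 20, 2029: 31 days (May has 31).
Jun 20, 2029 → Jul 20, 2029: 30 days (June has 30).
Jul 20, 2029 → Aug 4, 2029: 15 days.
Total: 927 days.

927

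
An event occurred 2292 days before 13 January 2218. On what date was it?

−365 (one year) → Jan 13, 2217 (1927 left).
−366 (one year; includes Feb 29, 2216) → Jan 13, 2216 (1561 left).
−365 (one year) → Jan 13, 2215 (1196 left).
−365 (one year) → Jan 13, 2214 (831 left).
−365 (one year) → Jan 13, 2213 (466 left).
−366 (one year; includes Feb 29, 2212) → Jan 13, 2212 (100 left).
−13 → Dec 31, 2211 (end of Dec, 31 days; 87 left).
−31 → Nov 30, 2211 (end of Nov, 30 days; 56 left).
−30 → Oct 31, 2211 (end of Oct, 31 days; 26 left).
−26 → Oct 5, 2211.

October 5, 2211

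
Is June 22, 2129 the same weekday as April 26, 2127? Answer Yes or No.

From Apr 26, 2127 to Jun 22, 2129 is 788 days.
788 mod 7 = 4, so they are different weekdays.
(Apr 26, 2127 is a Saturday; Jun 22, 2129 is a Wednesday.)

No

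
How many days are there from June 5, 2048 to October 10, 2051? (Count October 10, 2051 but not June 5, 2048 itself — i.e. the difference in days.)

Jun 5, 2048 → Jun 5, 2049: 365 days.
Jun 5, 2049 → Jun 5, 2050: 365 days.
Jun 5, 2050 → Jun 5, 2051: 365 days.
Jun 5, 2051 → Jul 5, 2051: 30 days (June has 30).
Jul 5, 2051 → Aug 5, 2051: 31 days (July has 31).
Aug 5, 2051 → Sep 5, 2051: 31 days (August has 31).
Sep 5, 2051 → Oct 5, 2051: 30 days (September has 30).
Oct 5, 2051 → Oct 10, 2051: 5 days.
Total: 1222 days.

1222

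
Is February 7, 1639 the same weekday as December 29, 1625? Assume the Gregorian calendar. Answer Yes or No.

Yes

From Dec 29, 1625 to Feb 7, 1639 is 4788 days.
4788 mod 7 = 0, so they are the same weekday.
(Dec 29, 1625 is a Monday; Feb 7, 1639 is a Monday.)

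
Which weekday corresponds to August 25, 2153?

Doomsday rule: the anchor day for the 2100s is Sunday. For year 53: 53÷12 = 4 r 5, and 5÷4 = 1, so 4+5+1 = 10.
Sunday + 10 ≡ Wednesday — that's 2153's doomsday.
In August the doomsday date is Aug 8.
Aug 25 is 17 days after Aug 8; 17 mod 7 = 3, so Wednesday + 3 = Saturday.

Saturday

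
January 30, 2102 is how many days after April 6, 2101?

Apr 6, 2101 → May 6, 2101: 30 days (April has 30).
May 6, 2101 → Jun 6, 2101: 31 days (May has 31).
Jun 6, 2101 → Jul 6, 2101: 30 days (June has 30).
Jul 6, 2101 → Aug 6, 2101: 31 days (July has 31).
Aug 6, 2101 → Sep 6, 2101: 31 days (August has 31).
Sep 6, 2101 → Oct 6, 2101: 30 days (September has 30).
Oct 6, 2101 → Nov 6, 2101: 31 days (October has 31).
Nov 6, 2101 → Dec 6, 2101: 30 days (November has 30).
Dec 6, 2101 → Jan 6, 2102: 31 days (December has 31).
Jan 6, 2102 → Jan 30, 2102: 24 days.
Total: 299 days.

299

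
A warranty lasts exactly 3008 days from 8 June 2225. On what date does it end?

September 2, 2233

+365 (one year) → Jun 8, 2226 (2643 left).
+365 (one year) → Jun 8, 2227 (2278 left).
+366 (one year; includes Feb 29, 2228) → Jun 8, 2228 (1912 left).
+365 (one year) → Jun 8, 2229 (1547 left).
+365 (one year) → Jun 8, 2230 (1182 left).
+365 (one year) → Jun 8, 2231 (817 left).
+366 (one year; includes Feb 29, 2232) → Jun 8, 2232 (451 left).
+365 (one year) → Jun 8, 2233 (86 left).
Jun has 30 days: +23 → Jul 1, 2233 (63 left).
Jul has 31 days: +31 → Aug 1, 2233 (32 left).
Aug has 31 days: +31 → Sep 1, 2233 (1 left).
+1 → Sep 2, 2233.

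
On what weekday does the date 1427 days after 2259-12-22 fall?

Dec 22, 2259 is a Thursday.
1427 mod 7 = 6, so 1427 days after a Thursday is Thursday + 6 = Wednesday.

Wednesday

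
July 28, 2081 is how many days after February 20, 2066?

Feb 20, 2066 → Feb 20, 2067: 365 days.
Feb 20, 2067 → Feb 20, 2068: 365 days.
Feb 20, 2068 → Feb 20, 2069: 366 days (Feb 29, 2068 is in that span).
Feb 20, 2069 → Feb 20, 2070: 365 days.
Feb 20, 2070 → Feb 20, 2071: 365 days.
Feb 20, 2071 → Feb 20, 2072: 365 days.
Feb 20, 2072 → Feb 20, 2073: 366 days (Feb 29, 2072 is in that span).
Feb 20, 2073 → Feb 20, 2074: 365 days.
Feb 20, 2074 → Feb 20, 2075: 365 days.
Feb 20, 2075 → Feb 20, 2076: 365 days.
Feb 20, 2076 → Feb 20, 2077: 366 days (Feb 29, 2076 is in that span).
Feb 20, 2077 → Feb 20, 2078: 365 days.
Feb 20, 2078 → Feb 20, 2079: 365 days.
Feb 20, 2079 → Feb 20, 2080: 365 days.
Feb 20, 2080 → Feb 20, 2081: 366 days (Feb 29, 2080 is in that span).
Feb 20, 2081 → Mar 20, 2081: 28 days (February has 28).
Mar 20, 2081 → Apr 20, 2081: 31 days (March has 31).
Apr 20, 2081 → May 20, 2081: 30 days (April has 30).
May 20, 2081 → Jun 20, 2081: 31 days (May has 31).
Jun 20, 2081 → Jul 20, 2081: 30 days (June has 30).
Jul 20, 2081 → Jul 28, 2081: 8 days.
Total: 5637 days.

5637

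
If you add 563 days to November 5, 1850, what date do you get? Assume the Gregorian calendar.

May 21, 1852

+365 (one year) → Nov 5, 1851 (198 left).
Nov has 30 days: +26 → Dec 1, 1851 (172 left).
Dec has 31 days: +31 → Jan 1, 1852 (141 left).
Jan has 31 days: +31 → Feb 1, 1852 (110 left).
Feb has 29 days: +29 → Mar 1, 1852 (81 left).
Mar has 31 days: +31 → Apr 1, 1852 (50 left).
Apr has 30 days: +30 → May 1, 1852 (20 left).
+20 → May 21, 1852.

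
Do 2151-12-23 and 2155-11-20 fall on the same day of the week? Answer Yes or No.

From Dec 23, 2151 to Nov 20, 2155 is 1428 days.
1428 mod 7 = 0, so they are the same weekday.
(Dec 23, 2151 is a Thursday; Nov 20, 2155 is a Thursday.)

Yes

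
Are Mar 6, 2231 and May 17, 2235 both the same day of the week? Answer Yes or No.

Yes

From Mar 6, 2231 to May 17, 2235 is 1533 days.
1533 mod 7 = 0, so they are the same weekday.
(Mar 6, 2231 is a Sunday; May 17, 2235 is a Sunday.)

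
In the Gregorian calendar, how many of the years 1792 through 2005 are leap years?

Multiples of 4 in [1792,2005]: 54.
Of those, multiples of 100: 3 (not leap unless ÷400).
Multiples of 400: 1.
Leap years = 54 − 3 + 1 = 52.

52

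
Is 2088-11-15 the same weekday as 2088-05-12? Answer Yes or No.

From May 12, 2088 to Nov 15, 2088 is 187 days.
187 mod 7 = 5, so they are different weekdays.
(May 12, 2088 is a Wednesday; Nov 15, 2088 is a Monday.)

No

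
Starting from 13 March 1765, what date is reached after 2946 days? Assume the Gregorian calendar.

+365 (one year) → Mar 13, 1766 (2581 left).
+365 (one year) → Mar 13, 1767 (2216 left).
+366 (one year; includes Feb 29, 1768) → Mar 13, 1768 (1850 left).
+365 (one year) → Mar 13, 1769 (1485 left).
+365 (one year) → Mar 13, 1770 (1120 left).
+365 (one year) → Mar 13, 1771 (755 left).
+366 (one year; includes Feb 29, 1772) → Mar 13, 1772 (389 left).
Mar has 31 days: +19 → Apr 1, 1772 (370 left).
Apr has 30 days: +30 → May 1, 1772 (340 left).
May has 31 days: +31 → Jun 1, 1772 (309 left).
Jun has 30 days: +30 → Jul 1, 1772 (279 left).
Jul has 31 days: +31 → Aug 1, 1772 (248 left).
Aug has 31 days: +31 → Sep 1, 1772 (217 left).
Sep has 30 days: +30 → Oct 1, 1772 (187 left).
Oct has 31 days: +31 → Nov 1, 1772 (156 left).
Nov has 30 days: +30 → Dec 1, 1772 (126 left).
Dec has 31 days: +31 → Jan 1, 1773 (95 left).
Jan has 31 days: +31 → Feb 1, 1773 (64 left).
Feb has 28 days: +28 → Mar 1, 1773 (36 left).
Mar has 31 days: +31 → Apr 1, 1773 (5 left).
+5 → Apr 6, 1773.

April 6, 1773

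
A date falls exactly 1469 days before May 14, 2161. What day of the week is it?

First find the weekday of May 14, 2161. Doomsday rule: the anchor day for the 2100s is Sunday. For year 61: 61÷12 = 5 r 1, and 1÷4 = 0, so 5+1+0 = 6.
Sunday + 6 ≡ Saturday — that's 2161's doomsday.
In May the doomsday date is May 9.
May 14 is 5 days after May 9; 5 mod 7 = 5, so Saturday + 5 = Thursday.
1469 mod 7 = 6, so 1469 days before a Thursday is Thursday − 6 = Friday.

Friday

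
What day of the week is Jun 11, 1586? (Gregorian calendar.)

Wednesday

Doomsday rule: the anchor day for the 1500s is Wednesday. For year 86: 86÷12 = 7 r 2, and 2÷4 = 0, so 7+2+0 = 9.
Wednesday + 9 ≡ Friday — that's 1586's doomsday.
In June the doomsday date is Jun 6.
Jun 11 is 5 days after Jun 6; 5 mod 7 = 5, so Friday + 5 = Wednesday.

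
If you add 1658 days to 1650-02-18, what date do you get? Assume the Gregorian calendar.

September 3, 1654

+365 (one year) → Feb 18, 1651 (1293 left).
+365 (one year) → Feb 18, 1652 (928 left).
+366 (one year; includes Feb 29, 1652) → Feb 18, 1653 (562 left).
+365 (one year) → Feb 18, 1654 (197 left).
Feb has 28 days: +11 → Mar 1, 1654 (186 left).
Mar has 31 days: +31 → Apr 1, 1654 (155 left).
Apr has 30 days: +30 → May 1, 1654 (125 left).
May has 31 days: +31 → Jun 1, 1654 (94 left).
Jun has 30 days: +30 → Jul 1, 1654 (64 left).
Jul has 31 days: +31 → Aug 1, 1654 (33 left).
Aug has 31 days: +31 → Sep 1, 1654 (2 left).
+2 → Sep 3, 1654.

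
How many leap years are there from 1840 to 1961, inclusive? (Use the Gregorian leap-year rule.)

Multiples of 4 in [1840,1961]: 31.
Of those, multiples of 100: 1 (not leap unless ÷400).
Multiples of 400: 0.
Leap years = 31 − 1 + 0 = 30.

30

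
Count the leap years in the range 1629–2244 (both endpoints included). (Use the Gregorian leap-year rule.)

149

Multiples of 4 in [1629,2244]: 154.
Of those, multiples of 100: 6 (not leap unless ÷400).
Multiples of 400: 1.
Leap years = 154 − 6 + 1 = 149.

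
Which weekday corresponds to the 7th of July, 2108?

Saturday

January 1, 2108 is a Sunday.
Jan 1, 2108 → Feb 1, 2108: 31 days (January has 31).
Feb 1, 2108 → Mar 1, 2108: 29 days (February has 29).
Mar 1, 2108 → Apr 1, 2108: 31 days (March has 31).
Apr 1, 2108 → May 1, 2108: 30 days (April has 30).
May 1, 2108 → Jun 1, 2108: 31 days (May has 31).
Jun 1, 2108 → Jul 1, 2108: 30 days (June has 30).
Jul 1, 2108 → Jul 7, 2108: 6 days.
Total: 188 days.
188 mod 7 = 6, so Sunday + 6 = Saturday.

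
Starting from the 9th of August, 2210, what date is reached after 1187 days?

November 8, 2213

+365 (one year) → Aug 9, 2211 (822 left).
+366 (one year; includes Feb 29, 2212) → Aug 9, 2212 (456 left).
+365 (one year) → Aug 9, 2213 (91 left).
Aug has 31 days: +23 → Sep 1, 2213 (68 left).
Sep has 30 days: +30 → Oct 1, 2213 (38 left).
Oct has 31 days: +31 → Nov 1, 2213 (7 left).
+7 → Nov 8, 2213.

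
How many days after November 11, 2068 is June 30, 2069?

Nov 11, 2068 → Dec 11, 2068: 30 days (November has 30).
Dec 11, 2068 → Jan 11, 2069: 31 days (December has 31).
Jan 11, 2069 → Feb 11, 2069: 31 days (January has 31).
Feb 11, 2069 → Mar 11, 2069: 28 days (February has 28).
Mar 11, 2069 → Apr 11, 2069: 31 days (March has 31).
Apr 11, 2069 → May 11, 2069: 30 days (April has 30).
May 11, 2069 → Jun 11, 2069: 31 days (May has 31).
Jun 11, 2069 → Jun 30, 2069: 19 days.
Total: 231 days.

231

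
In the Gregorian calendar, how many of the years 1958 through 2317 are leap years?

87

Multiples of 4 in [1958,2317]: 90.
Of those, multiples of 100: 4 (not leap unless ÷400).
Multiples of 400: 1.
Leap years = 90 − 4 + 1 = 87.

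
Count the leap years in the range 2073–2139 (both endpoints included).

Multiples of 4 in [2073,2139]: 16.
Of those, multiples of 100: 1 (not leap unless ÷400).
Multiples of 400: 0.
Leap years = 16 − 1 + 0 = 15.

15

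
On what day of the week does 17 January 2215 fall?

Tuesday

Doomsday rule: the anchor day for the 2200s is Friday. For year 15: 15÷12 = 1 r 3, and 3÷4 = 0, so 1+3+0 = 4.
Friday + 4 ≡ Tuesday — that's 2215's doomsday.
In January the doomsday date is Jan 3 (2215 is not a leap year).
Jan 17 is 14 days after Jan 3; 14 mod 7 = 0, so Tuesday + 0 = Tuesday.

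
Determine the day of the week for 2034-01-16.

Doomsday rule: the anchor day for the 2000s is Tuesday. For year 34: 34÷12 = 2 r 10, and 10÷4 = 2, so 2+10+2 = 14.
Tuesday + 14 ≡ Tuesday — that's 2034's doomsday.
In January the doomsday date is Jan 3 (2034 is not a leap year).
Jan 16 is 13 days after Jan 3; 13 mod 7 = 6, so Tuesday + 6 = Monday.

Monday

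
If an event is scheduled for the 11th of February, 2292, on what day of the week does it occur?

Doomsday rule: the anchor day for the 2200s is Friday. For year 92: 92÷12 = 7 r 8, and 8÷4 = 2, so 7+8+2 = 17.
Friday + 17 ≡ Monday — that's 2292's doomsday.
In February the doomsday date is Feb 29 (2292 is a leap year (divisible by 4)).
Feb 11 is 18 days before Feb 29; 18 mod 7 = 4, so Monday − 4 = Thursday.

Thursday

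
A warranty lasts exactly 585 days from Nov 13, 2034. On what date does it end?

June 20, 2036

+365 (one year) → Nov 13, 2035 (220 left).
Nov has 30 days: +18 → Dec 1, 2035 (202 left).
Dec has 31 days: +31 → Jan 1, 2036 (171 left).
Jan has 31 days: +31 → Feb 1, 2036 (140 left).
Feb has 29 days: +29 → Mar 1, 2036 (111 left).
Mar has 31 days: +31 → Apr 1, 2036 (80 left).
Apr has 30 days: +30 → May 1, 2036 (50 left).
May has 31 days: +31 → Jun 1, 2036 (19 left).
+19 → Jun 20, 2036.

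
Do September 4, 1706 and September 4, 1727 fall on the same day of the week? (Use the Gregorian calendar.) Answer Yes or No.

From Sep 4, 1706 to Sep 4, 1727 is 7670 days.
7670 mod 7 = 5, so they are different weekdays.
(Sep 4, 1706 is a Saturday; Sep 4, 1727 is a Thursday.)

No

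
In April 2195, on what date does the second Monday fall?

April 1, 2195 is a Wednesday.
The first Monday is therefore April 6 (5 days later).
The second Monday is 6 + 1×7 = April 13.

April 13, 2195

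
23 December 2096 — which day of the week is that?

Doomsday rule: the anchor day for the 2000s is Tuesday. For year 96: 96÷12 = 8 r 0, and 0÷4 = 0, so 8+0+0 = 8.
Tuesday + 8 ≡ Wednesday — that's 2096's doomsday.
In December the doomsday date is Dec 12.
Dec 23 is 11 days after Dec 12; 11 mod 7 = 4, so Wednesday + 4 = Sunday.

Sunday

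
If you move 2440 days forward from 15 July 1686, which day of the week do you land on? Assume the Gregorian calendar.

Jul 15, 1686 is a Monday.
2440 mod 7 = 4, so 2440 days after a Monday is Monday + 4 = Friday.

Friday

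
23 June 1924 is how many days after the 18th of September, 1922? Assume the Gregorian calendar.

644

Sep 18, 1922 → Sep 18, 1923: 365 days.
Sep 18, 1923 → Oct 18, 1923: 30 days (September has 30).
Oct 18, 1923 → Nov 18, 1923: 31 days (October has 31).
Nov 18, 1923 → Dec 18, 1923: 30 days (November has 30).
Dec 18, 1923 → Jan 18, 1924: 31 days (December has 31).
Jan 18, 1924 → Feb 18, 1924: 31 days (January has 31).
Feb 18, 1924 → Mar 18, 1924: 29 days (February has 29).
Mar 18, 1924 → Apr 18, 1924: 31 days (March has 31).
Apr 18, 1924 → May 18, 1924: 30 days (April has 30).
May 18, 1924 → Jun 18, 1924: 31 days (May has 31).
Jun 18, 1924 → Jun 23, 1924: 5 days.
Total: 644 days.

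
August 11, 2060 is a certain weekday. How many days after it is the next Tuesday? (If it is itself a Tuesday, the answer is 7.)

Aug 11, 2060 is a Wednesday.
From Wednesday to the next Tuesday is 6 days.

6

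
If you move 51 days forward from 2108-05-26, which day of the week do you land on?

Monday

May 26, 2108 is a Saturday.
51 mod 7 = 2, so 51 days after a Saturday is Saturday + 2 = Monday.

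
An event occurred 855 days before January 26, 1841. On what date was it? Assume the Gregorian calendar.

September 24, 1838

−366 (one year; includes Feb 29, 1840) → Jan 26, 1840 (489 left).
−365 (one year) → Jan 26, 1839 (124 left).
−26 → Dec 31, 1838 (end of Dec, 31 days; 98 left).
−31 → Nov 30, 1838 (end of Nov, 30 days; 67 left).
−30 → Oct 31, 1838 (end of Oct, 31 days; 37 left).
−31 → Sep 30, 1838 (end of Sep, 30 days; 6 left).
−6 → Sep 24, 1838.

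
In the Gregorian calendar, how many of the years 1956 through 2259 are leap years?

74

Multiples of 4 in [1956,2259]: 76.
Of those, multiples of 100: 3 (not leap unless ÷400).
Multiples of 400: 1.
Leap years = 76 − 3 + 1 = 74.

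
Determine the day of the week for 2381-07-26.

Sunday

Doomsday rule: the anchor day for the 2300s is Wednesday. For year 81: 81÷12 = 6 r 9, and 9÷4 = 2, so 6+9+2 = 17.
Wednesday + 17 ≡ Saturday — that's 2381's doomsday.
In July the doomsday date is Jul 11.
Jul 26 is 15 days after Jul 11; 15 mod 7 = 1, so Saturday + 1 = Sunday.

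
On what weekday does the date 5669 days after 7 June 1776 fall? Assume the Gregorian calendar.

First find the weekday of Jun 7, 1776. Doomsday rule: the anchor day for the 1700s is Sunday. For year 76: 76÷12 = 6 r 4, and 4÷4 = 1, so 6+4+1 = 11.
Sunday + 11 ≡ Thursday — that's 1776's doomsday.
In June the doomsday date is Jun 6.
Jun 7 is 1 day after Jun 6; 1 mod 7 = 1, so Thursday + 1 = Friday.
5669 mod 7 = 6, so 5669 days after a Friday is Friday + 6 = Thursday.

Thursday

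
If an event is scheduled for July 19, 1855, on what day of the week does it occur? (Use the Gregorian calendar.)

January 1, 1855 is a Monday.
Jan 1, 1855 → Feb 1, 1855: 31 days (January has 31).
Feb 1, 1855 → Mar 1, 1855: 28 days (February has 28).
Mar 1, 1855 → Apr 1, 1855: 31 days (March has 31).
Apr 1, 1855 → May 1, 1855: 30 days (April has 30).
May 1, 1855 → Jun 1, 1855: 31 days (May has 31).
Jun 1, 1855 → Jul 1, 1855: 30 days (June has 30).
Jul 1, 1855 → Jul 19, 1855: 18 days.
Total: 199 days.
199 mod 7 = 3, so Monday + 3 = Thursday.

Thursday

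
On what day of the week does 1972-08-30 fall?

January 1, 1972 is a Saturday.
Jan 1, 1972 → Feb 1, 1972: 31 days (January has 31).
Feb 1, 1972 → Mar 1, 1972: 29 days (February has 29).
Mar 1, 1972 → Apr 1, 1972: 31 days (March has 31).
Apr 1, 1972 → May 1, 1972: 30 days (April has 30).
May 1, 1972 → Jun 1, 1972: 31 days (May has 31).
Jun 1, 1972 → Jul 1, 1972: 30 days (June has 30).
Jul 1, 1972 → Aug 1, 1972: 31 days (July has 31).
Aug 1, 1972 → Aug 30, 1972: 29 days.
Total: 242 days.
242 mod 7 = 4, so Saturday + 4 = Wednesday.

Wednesday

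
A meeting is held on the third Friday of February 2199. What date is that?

February 15, 2199

February 1, 2199 is a Friday.
The first Friday is therefore February 1 (same day).
The third Friday is 1 + 2×7 = February 15.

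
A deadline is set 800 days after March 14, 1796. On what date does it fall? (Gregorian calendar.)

May 23, 1798

+365 (one year) → Mar 14, 1797 (435 left).
+365 (one year) → Mar 14, 1798 (70 left).
Mar has 31 days: +18 → Apr 1, 1798 (52 left).
Apr has 30 days: +30 → May 1, 1798 (22 left).
+22 → May 23, 1798.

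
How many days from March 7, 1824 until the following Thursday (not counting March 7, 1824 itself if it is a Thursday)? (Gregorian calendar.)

Mar 7, 1824 is a Sunday.
From Sunday to the next Thursday is 4 days.

4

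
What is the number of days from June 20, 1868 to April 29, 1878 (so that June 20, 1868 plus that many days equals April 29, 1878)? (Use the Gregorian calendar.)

3600

Jun 20, 1868 → Jun 20, 1869: 365 days.
Jun 20, 1869 → Jun 20, 1870: 365 days.
Jun 20, 1870 → Jun 20, 1871: 365 days.
Jun 20, 1871 → Jun 20, 1872: 366 days (Feb 29, 1872 is in that span).
Jun 20, 1872 → Jun 20, 1873: 365 days.
Jun 20, 1873 → Jun 20, 1874: 365 days.
Jun 20, 1874 → Jun 20, 1875: 365 days.
Jun 20, 1875 → Jun 20, 1876: 366 days (Feb 29, 1876 is in that span).
Jun 20, 1876 → Jun 20, 1877: 365 days.
Jun 20, 1877 → Jul 20, 1877: 30 days (June has 30).
Jul 20, 1877 → Aug 20, 1877: 31 days (July has 31).
Aug 20, 1877 → Sep 20, 1877: 31 days (August has 31).
Sep 20, 1877 → Oct 20, 1877: 30 days (September has 30).
Oct 20, 1877 → Nov 20, 1877: 31 days (October has 31).
Nov 20, 1877 → Dec 20, 1877: 30 days (November has 30).
Dec 20, 1877 → Jan 20, 1878: 31 days (December has 31).
Jan 20, 1878 → Feb 20, 1878: 31 days (January has 31).
Feb 20, 1878 → Mar 20, 1878: 28 days (February has 28).
Mar 20, 1878 → Apr 20, 1878: 31 days (March has 31).
Apr 20, 1878 → Apr 29, 1878: 9 days.
Total: 3600 days.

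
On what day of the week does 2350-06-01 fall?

Doomsday rule: the anchor day for the 2300s is Wednesday. For year 50: 50÷12 = 4 r 2, and 2÷4 = 0, so 4+2+0 = 6.
Wednesday + 6 ≡ Tuesday — that's 2350's doomsday.
In June the doomsday date is Jun 6.
Jun 1 is 5 days before Jun 6; 5 mod 7 = 5, so Tuesday − 5 = Thursday.

Thursday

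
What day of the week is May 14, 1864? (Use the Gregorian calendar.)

Saturday

January 1, 1864 is a Friday.
Jan 1, 1864 → Feb 1, 1864: 31 days (January has 31).
Feb 1, 1864 → Mar 1, 1864: 29 days (February has 29).
Mar 1, 1864 → Apr 1, 1864: 31 days (March has 31).
Apr 1, 1864 → May 1, 1864: 30 days (April has 30).
May 1, 1864 → May 14, 1864: 13 days.
Total: 134 days.
134 mod 7 = 1, so Friday + 1 = Saturday.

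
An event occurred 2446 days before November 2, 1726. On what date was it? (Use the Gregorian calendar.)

February 21, 1720

−365 (one year) → Nov 2, 1725 (2081 left).
−365 (one year) → Nov 2, 1724 (1716 left).
−366 (one year; includes Feb 29, 1724) → Nov 2, 1723 (1350 left).
−365 (one year) → Nov 2, 1722 (985 left).
−365 (one year) → Nov 2, 1721 (620 left).
−365 (one year) → Nov 2, 1720 (255 left).
−2 → Oct 31, 1720 (end of Oct, 31 days; 253 left).
−31 → Sep 30, 1720 (end of Sep, 30 days; 222 left).
−30 → Aug 31, 1720 (end of Aug, 31 days; 192 left).
−31 → Jul 31, 1720 (end of Jul, 31 days; 161 left).
−31 → Jun 30, 1720 (end of Jun, 30 days; 130 left).
−30 → May 31, 1720 (end of May, 31 days; 100 left).
−31 → Apr 30, 1720 (end of Apr, 30 days; 69 left).
−30 → Mar 31, 1720 (end of Mar, 31 days; 39 left).
−31 → Feb 29, 1720 (end of Feb, 29 days; 8 left).
−8 → Feb 21, 1720.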